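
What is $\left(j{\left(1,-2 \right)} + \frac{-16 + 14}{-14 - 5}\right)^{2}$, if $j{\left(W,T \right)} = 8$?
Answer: $\frac{23716}{361} \approx 65.695$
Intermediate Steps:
$\left(j{\left(1,-2 \right)} + \frac{-16 + 14}{-14 - 5}\right)^{2} = \left(8 + \frac{-16 + 14}{-14 - 5}\right)^{2} = \left(8 - \frac{2}{-14 - 5}\right)^{2} = \left(8 - \frac{2}{-19}\right)^{2} = \left(8 - - \frac{2}{19}\right)^{2} = \left(8 + \frac{2}{19}\right)^{2} = \left(\frac{154}{19}\right)^{2} = \frac{23716}{361}$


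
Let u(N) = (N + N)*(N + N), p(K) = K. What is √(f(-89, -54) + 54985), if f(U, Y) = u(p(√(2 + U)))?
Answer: √54637 ≈ 233.75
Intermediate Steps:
u(N) = 4*N² (u(N) = (2*N)*(2*N) = 4*N²)
f(U, Y) = 8 + 4*U (f(U, Y) = 4*(√(2 + U))² = 4*(2 + U) = 8 + 4*U)
√(f(-89, -54) + 54985) = √((8 + 4*(-89)) + 54985) = √((8 - 356) + 54985) = √(-348 + 54985) = √54637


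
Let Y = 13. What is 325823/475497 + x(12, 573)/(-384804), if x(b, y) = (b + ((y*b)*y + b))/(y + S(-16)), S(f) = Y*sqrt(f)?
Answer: 374358976644238/560834721902763 + 17073212*I/10615235211 ≈ 0.6675 + 0.0016084*I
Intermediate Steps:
S(f) = 13*sqrt(f)
x(b, y) = (2*b + b*y**2)/(y + 52*I) (x(b, y) = (b + ((y*b)*y + b))/(y + 13*sqrt(-16)) = (b + ((b*y)*y + b))/(y + 13*(4*I)) = (b + (b*y**2 + b))/(y + 52*I) = (b + (b + b*y**2))/(y + 52*I) = (2*b + b*y**2)/(y + 52*I))
325823/475497 + x(12, 573)/(-384804) = 325823/475497 + (12*(2 + 573**2)/(573 + 52*I))/(-384804) = 325823*(1/475497) + (12*((573 - 52*I)/331033)*(2 + 328329))*(-1/384804) = 325823/475497 + (12*((573 - 52*I)/331033)*328331)*(-1/384804) = 325823/475497 + (2257603956/331033 - 204878544*I/331033)*(-1/384804) = 325823/475497 + (-62711221/3538411737 + 17073212*I/10615235211) = 374358976644238/560834721902763 + 17073212*I/10615235211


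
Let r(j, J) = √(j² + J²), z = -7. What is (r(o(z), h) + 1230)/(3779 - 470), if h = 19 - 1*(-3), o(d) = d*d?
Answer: 410/1103 + √2885/3309 ≈ 0.38795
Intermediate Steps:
o(d) = d²
h = 22 (h = 19 + 3 = 22)
r(j, J) = √(J² + j²)
(r(o(z), h) + 1230)/(3779 - 470) = (√(22² + ((-7)²)²) + 1230)/(3779 - 470) = (√(484 + 49²) + 1230)/3309 = (√(484 + 2401) + 1230)*(1/3309) = (√2885 + 1230)*(1/3309) = (1230 + √2885)*(1/3309) = 410/1103 + √2885/3309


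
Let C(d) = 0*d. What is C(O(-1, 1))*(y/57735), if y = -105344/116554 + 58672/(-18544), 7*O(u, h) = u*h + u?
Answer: 0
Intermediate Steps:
O(u, h) = u/7 + h*u/7 (O(u, h) = (u*h + u)/7 = (h*u + u)/7 = (u + h*u)/7 = u/7 + h*u/7)
y = -14460453/3554897 (y = -105344*1/116554 + 58672*(-1/18544) = -52672/58277 - 193/61 = -14460453/3554897 ≈ -4.0678)
C(d) = 0
C(O(-1, 1))*(y/57735) = 0*(-14460453/3554897/57735) = 0*(-14460453/3554897*1/57735) = 0*(-1606717/22804664255) = 0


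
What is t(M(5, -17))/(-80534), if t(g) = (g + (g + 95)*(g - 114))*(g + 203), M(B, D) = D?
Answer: 951855/40267 ≈ 23.639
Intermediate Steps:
t(g) = (203 + g)*(g + (-114 + g)*(95 + g)) (t(g) = (g + (95 + g)*(-114 + g))*(203 + g) = (g + (-114 + g)*(95 + g))*(203 + g) = (203 + g)*(g + (-114 + g)*(95 + g)))
t(M(5, -17))/(-80534) = (-2198490 + (-17)**3 - 14484*(-17) + 185*(-17)**2)/(-80534) = (-2198490 - 4913 + 246228 + 185*289)*(-1/80534) = (-2198490 - 4913 + 246228 + 53465)*(-1/80534) = -1903710*(-1/80534) = 951855/40267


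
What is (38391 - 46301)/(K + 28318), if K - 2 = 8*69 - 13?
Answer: -7910/28859 ≈ -0.27409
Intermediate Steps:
K = 541 (K = 2 + (8*69 - 13) = 2 + (552 - 13) = 2 + 539 = 541)
(38391 - 46301)/(K + 28318) = (38391 - 46301)/(541 + 28318) = -7910/28859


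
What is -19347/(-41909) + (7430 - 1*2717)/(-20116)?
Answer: 191667135/843041444 ≈ 0.22735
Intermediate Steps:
-19347/(-41909) + (7430 - 1*2717)/(-20116) = -19347*(-1/41909) + (7430 - 2717)*(-1/20116) = 19347/41909 + 4713*(-1/20116) = 19347/41909 - 4713/20116 = 191667135/843041444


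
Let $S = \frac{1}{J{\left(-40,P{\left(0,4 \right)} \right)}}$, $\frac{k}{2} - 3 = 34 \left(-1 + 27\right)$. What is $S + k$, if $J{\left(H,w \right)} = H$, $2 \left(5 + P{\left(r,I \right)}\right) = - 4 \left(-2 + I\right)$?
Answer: $\frac{70959}{40} \approx 1774.0$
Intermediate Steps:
$P{\left(r,I \right)} = -1 - 2 I$ ($P{\left(r,I \right)} = -5 + \frac{\left(-4\right) \left(-2 + I\right)}{2} = -5 + \frac{8 - 4 I}{2} = -5 - \left(-4 + 2 I\right) = -1 - 2 I$)
$k = 1774$ ($k = 6 + 2 \cdot 34 \left(-1 + 27\right) = 6 + 2 \cdot 34 \cdot 26 = 6 + 2 \cdot 884 = 6 + 1768 = 1774$)
$S = - \frac{1}{40}$ ($S = \frac{1}{-40} = - \frac{1}{40} \approx -0.025$)
$S + k = - \frac{1}{40} + 1774 = \frac{70959}{40}$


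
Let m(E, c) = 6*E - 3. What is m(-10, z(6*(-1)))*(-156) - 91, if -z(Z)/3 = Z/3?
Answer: 9737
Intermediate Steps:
z(Z) = -Z (z(Z) = -3*Z/3 = -Z)
m(E, c) = -3 + 6*E
m(-10, z(6*(-1)))*(-156) - 91 = (-3 + 6*(-10))*(-156) - 91 = (-3 - 60)*(-156) - 91 = -63*(-156) - 91 = 9828 - 91 = 9737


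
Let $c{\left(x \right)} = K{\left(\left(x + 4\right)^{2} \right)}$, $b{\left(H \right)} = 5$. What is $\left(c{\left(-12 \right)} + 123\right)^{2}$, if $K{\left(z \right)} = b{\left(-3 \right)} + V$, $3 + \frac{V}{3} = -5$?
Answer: $10816$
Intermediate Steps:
$V = -24$ ($V = -9 + 3 \left(-5\right) = -9 - 15 = -24$)
$K{\left(z \right)} = -19$ ($K{\left(z \right)} = 5 - 24 = -19$)
$c{\left(x \right)} = -19$
$\left(c{\left(-12 \right)} + 123\right)^{2} = \left(-19 + 123\right)^{2} = 104^{2} = 10816$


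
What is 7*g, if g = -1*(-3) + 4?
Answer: 49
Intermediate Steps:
g = 7 (g = 3 + 4 = 7)
7*g = 7*7 = 49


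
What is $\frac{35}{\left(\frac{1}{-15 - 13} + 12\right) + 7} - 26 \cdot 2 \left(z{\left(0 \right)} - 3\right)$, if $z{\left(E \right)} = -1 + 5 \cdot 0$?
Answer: $\frac{111428}{531} \approx 209.85$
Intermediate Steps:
$z{\left(E \right)} = -1$ ($z{\left(E \right)} = -1 + 0 = -1$)
$\frac{35}{\left(\frac{1}{-15 - 13} + 12\right) + 7} - 26 \cdot 2 \left(z{\left(0 \right)} - 3\right) = \frac{35}{\left(\frac{1}{-15 - 13} + 12\right) + 7} - 26 \cdot 2 \left(-1 - 3\right) = \frac{35}{\left(\frac{1}{-28} + 12\right) + 7} - 26 \cdot 2 \left(-4\right) = \frac{35}{\left(- \frac{1}{28} + 12\right) + 7} - -208 = \frac{35}{\frac{335}{28} + 7} + 208 = \frac{35}{\frac{531}{28}} + 208 = 35 \cdot \frac{28}{531} + 208 = \frac{980}{531} + 208 = \frac{111428}{531}$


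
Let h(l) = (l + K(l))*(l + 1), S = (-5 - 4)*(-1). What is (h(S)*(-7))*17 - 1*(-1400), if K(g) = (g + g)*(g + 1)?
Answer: -223510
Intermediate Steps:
K(g) = 2*g*(1 + g) (K(g) = (2*g)*(1 + g) = 2*g*(1 + g))
S = 9 (S = -9*(-1) = 9)
h(l) = (1 + l)*(l + 2*l*(1 + l)) (h(l) = (l + 2*l*(1 + l))*(l + 1) = (l + 2*l*(1 + l))*(1 + l) = (1 + l)*(l + 2*l*(1 + l)))
(h(S)*(-7))*17 - 1*(-1400) = ((9*(3 + 2*9² + 5*9))*(-7))*17 - 1*(-1400) = ((9*(3 + 2*81 + 45))*(-7))*17 + 1400 = ((9*(3 + 162 + 45))*(-7))*17 + 1400 = ((9*210)*(-7))*17 + 1400 = (1890*(-7))*17 + 1400 = -13230*17 + 1400 = -224910 + 1400 = -223510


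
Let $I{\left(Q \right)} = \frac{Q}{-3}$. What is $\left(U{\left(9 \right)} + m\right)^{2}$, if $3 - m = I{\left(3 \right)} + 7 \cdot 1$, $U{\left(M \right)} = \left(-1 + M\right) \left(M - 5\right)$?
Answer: $841$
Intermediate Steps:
$U{\left(M \right)} = \left(-1 + M\right) \left(-5 + M\right)$
$I{\left(Q \right)} = - \frac{Q}{3}$ ($I{\left(Q \right)} = Q \left(- \frac{1}{3}\right) = - \frac{Q}{3}$)
$m = -3$ ($m = 3 - \left(\left(- \frac{1}{3}\right) 3 + 7 \cdot 1\right) = 3 - \left(-1 + 7\right) = 3 - 6 = -3$)
$\left(U{\left(9 \right)} + m\right)^{2} = \left(\left(5 + 9^{2} - 54\right) - 3\right)^{2} = \left(\left(5 + 81 - 54\right) - 3\right)^{2} = \left(32 - 3\right)^{2} = 29^{2} = 841$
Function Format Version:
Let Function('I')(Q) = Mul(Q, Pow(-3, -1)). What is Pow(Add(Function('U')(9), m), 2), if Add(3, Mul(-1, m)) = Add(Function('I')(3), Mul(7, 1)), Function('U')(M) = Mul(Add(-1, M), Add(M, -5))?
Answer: 841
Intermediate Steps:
Function('U')(M) = Mul(Add(-1, M), Add(-5, M))
Function('I')(Q) = Mul(Rational(-1, 3), Q) (Function('I')(Q) = Mul(Q, Rational(-1, 3)) = Mul(Rational(-1, 3), Q))
m = -3 (m = Add(3, Mul(-1, Add(Mul(Rational(-1, 3), 3), Mul(7, 1)))) = Add(3, Mul(-1, Add(-1, 7))) = Add(3, Mul(-1, 6)) = Add(3, -6) = -3)
Pow(Add(Function('U')(9), m), 2) = Pow(Add(Add(5, Pow(9, 2), Mul(-6, 9)), -3), 2) = Pow(Add(Add(5, 81, -54), -3), 2) = Pow(Add(32, -3), 2) = Pow(29, 2) = 841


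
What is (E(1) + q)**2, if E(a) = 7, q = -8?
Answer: 1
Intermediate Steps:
(E(1) + q)**2 = (7 - 8)**2 = (-1)**2 = 1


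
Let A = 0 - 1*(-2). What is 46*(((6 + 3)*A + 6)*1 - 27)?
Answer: -138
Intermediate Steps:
A = 2 (A = 0 + 2 = 2)
46*(((6 + 3)*A + 6)*1 - 27) = 46*(((6 + 3)*2 + 6)*1 - 27) = 46*((9*2 + 6)*1 - 27) = 46*((18 + 6)*1 - 27) = 46*(24*1 - 27) = 46*(24 - 27) = 46*(-3) = -138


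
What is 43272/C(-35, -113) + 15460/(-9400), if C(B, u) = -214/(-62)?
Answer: 630390329/50290 ≈ 12535.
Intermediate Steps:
C(B, u) = 107/31 (C(B, u) = -214*(-1/62) = 107/31)
43272/C(-35, -113) + 15460/(-9400) = 43272/(107/31) + 15460/(-9400) = 43272*(31/107) + 15460*(-1/9400) = 1341432/107 - 773/470 = 630390329/50290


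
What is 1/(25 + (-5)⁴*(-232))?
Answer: -1/144975 ≈ -6.8977e-6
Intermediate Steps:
1/(25 + (-5)⁴*(-232)) = 1/(25 + 625*(-232)) = 1/(25 - 145000) = 1/(-144975) = -1/144975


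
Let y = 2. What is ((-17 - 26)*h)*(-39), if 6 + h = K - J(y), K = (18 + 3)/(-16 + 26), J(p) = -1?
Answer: -48633/10 ≈ -4863.3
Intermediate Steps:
K = 21/10 ≈ 2.1000
h = -29/10 (h = -6 + (21/10 - 1*(-1)) = -6 + (21/10 + 1) = -6 + 31/10 = -29/10 ≈ -2.9000)
((-17 - 26)*h)*(-39) = ((-17 - 26)*(-29/10))*(-39) = -43*(-29/10)*(-39) = (1247/10)*(-39) = -48633/10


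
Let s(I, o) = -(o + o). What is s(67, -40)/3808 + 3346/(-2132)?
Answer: -98211/63427 ≈ -1.5484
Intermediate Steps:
s(I, o) = -2*o
s(67, -40)/3808 + 3346/(-2132) = -2*(-40)/3808 + 3346/(-2132) = 80*(1/3808) + 3346*(-1/2132) = 5/238 - 1673/1066 = -98211/63427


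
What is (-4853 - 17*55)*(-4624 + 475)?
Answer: 24014412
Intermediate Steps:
(-4853 - 17*55)*(-4624 + 475) = (-4853 - 935)*(-4149) = -5788*(-4149) = 24014412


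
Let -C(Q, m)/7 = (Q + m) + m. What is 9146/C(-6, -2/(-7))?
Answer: 4573/19 ≈ 240.68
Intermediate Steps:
C(Q, m) = -14*m - 7*Q (C(Q, m) = -7*((Q + m) + m) = -7*(Q + 2*m) = -14*m - 7*Q)
9146/C(-6, -2/(-7)) = 9146/(-(-28)/(-7) - 7*(-6)) = 9146/(-(-28)*(-1)/7 + 42) = 9146/(-14*2/7 + 42) = 9146/(-4 + 42) = 9146/38 = 9146*(1/38) = 4573/19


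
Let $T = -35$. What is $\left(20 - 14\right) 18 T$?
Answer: $-3780$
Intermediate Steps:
$\left(20 - 14\right) 18 T = \left(20 - 14\right) 18 \left(-35\right) = 6 \cdot 18 \left(-35\right) = 108 \left(-35\right) = -3780$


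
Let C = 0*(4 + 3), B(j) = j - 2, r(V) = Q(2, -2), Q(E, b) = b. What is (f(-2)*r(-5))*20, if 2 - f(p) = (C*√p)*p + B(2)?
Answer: -80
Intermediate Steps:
r(V) = -2
B(j) = -2 + j
C = 0 (C = 0*7 = 0)
f(p) = 2 (f(p) = 2 - ((0*√p)*p + (-2 + 2)) = 2 - (0*p + 0) = 2 - (0 + 0) = 2 - 1*0 = 2 + 0 = 2)
(f(-2)*r(-5))*20 = (2*(-2))*20 = -4*20 = -80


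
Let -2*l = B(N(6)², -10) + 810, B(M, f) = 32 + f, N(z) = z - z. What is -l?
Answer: 416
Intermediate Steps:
N(z) = 0
l = -416 (l = -((32 - 10) + 810)/2 = -(22 + 810)/2 = -½*832 = -416)
-l = -1*(-416) = 416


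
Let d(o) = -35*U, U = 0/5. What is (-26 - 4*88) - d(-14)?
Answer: -378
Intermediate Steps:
U = 0 (U = 0*(1/5) = 0)
d(o) = 0 (d(o) = -35*0 = 0)
(-26 - 4*88) - d(-14) = (-26 - 4*88) - 1*0 = (-26 - 352) + 0 = -378 + 0 = -378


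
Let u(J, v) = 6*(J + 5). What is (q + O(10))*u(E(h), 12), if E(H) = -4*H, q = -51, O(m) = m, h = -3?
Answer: -4182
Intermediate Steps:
u(J, v) = 30 + 6*J (u(J, v) = 6*(5 + J) = 30 + 6*J)
(q + O(10))*u(E(h), 12) = (-51 + 10)*(30 + 6*(-4*(-3))) = -41*(30 + 6*12) = -41*(30 + 72) = -41*102 = -4182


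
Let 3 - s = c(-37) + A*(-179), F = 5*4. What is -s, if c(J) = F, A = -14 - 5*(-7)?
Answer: -3742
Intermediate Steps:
F = 20
A = 21 (A = -14 + 35 = 21)
c(J) = 20
s = 3742 (s = 3 - (20 + 21*(-179)) = 3 - (20 - 3759) = 3 - 1*(-3739) = 3 + 3739 = 3742)
-s = -1*3742 = -3742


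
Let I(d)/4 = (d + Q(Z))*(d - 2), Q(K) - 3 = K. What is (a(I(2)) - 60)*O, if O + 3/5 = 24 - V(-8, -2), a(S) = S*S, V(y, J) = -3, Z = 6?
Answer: -1584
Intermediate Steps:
Q(K) = 3 + K
I(d) = 4*(-2 + d)*(9 + d) (I(d) = 4*((d + (3 + 6))*(d - 2)) = 4*((d + 9)*(-2 + d)) = 4*((9 + d)*(-2 + d)) = 4*((-2 + d)*(9 + d)) = 4*(-2 + d)*(9 + d))
a(S) = S**2
O = 132/5 (O = -3/5 + (24 - 1*(-3)) = -3/5 + (24 + 3) = -3/5 + 27 = 132/5 ≈ 26.400)
(a(I(2)) - 60)*O = ((-72 + 4*2**2 + 28*2)**2 - 60)*(132/5) = ((-72 + 4*4 + 56)**2 - 60)*(132/5) = ((-72 + 16 + 56)**2 - 60)*(132/5) = (0**2 - 60)*(132/5) = (0 - 60)*(132/5) = -60*132/5 = -1584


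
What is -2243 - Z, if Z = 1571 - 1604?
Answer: -2210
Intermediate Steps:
Z = -33
-2243 - Z = -2243 - 1*(-33) = -2243 + 33 = -2210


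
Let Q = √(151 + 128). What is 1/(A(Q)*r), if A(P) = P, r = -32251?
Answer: -√31/2999343 ≈ -1.8563e-6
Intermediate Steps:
Q = 3*√31 (Q = √279 = 3*√31 ≈ 16.703)
1/(A(Q)*r) = 1/((3*√31)*(-32251)) = (√31/93)*(-1/32251) = -√31/2999343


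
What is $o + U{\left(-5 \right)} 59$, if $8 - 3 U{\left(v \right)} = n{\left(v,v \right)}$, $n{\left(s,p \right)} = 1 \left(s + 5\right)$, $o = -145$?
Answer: $\frac{37}{3} \approx 12.333$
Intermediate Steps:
$n{\left(s,p \right)} = 5 + s$ ($n{\left(s,p \right)} = 1 \left(5 + s\right) = 5 + s$)
$U{\left(v \right)} = 1 - \frac{v}{3}$ ($U{\left(v \right)} = \frac{8}{3} - \frac{5 + v}{3} = \frac{8}{3} - \left(\frac{5}{3} + \frac{v}{3}\right) = 1 - \frac{v}{3}$)
$o + U{\left(-5 \right)} 59 = -145 + \left(1 - - \frac{5}{3}\right) 59 = -145 + \left(1 + \frac{5}{3}\right) 59 = -145 + \frac{8}{3} \cdot 59 = -145 + \frac{472}{3} = \frac{37}{3}$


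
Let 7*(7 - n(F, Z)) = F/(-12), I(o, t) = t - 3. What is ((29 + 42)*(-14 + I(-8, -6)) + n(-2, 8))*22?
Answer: -751223/21 ≈ -35773.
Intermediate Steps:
I(o, t) = -3 + t
n(F, Z) = 7 + F/84 (n(F, Z) = 7 - F/(7*(-12)) = 7 - F*(-1)/(7*12) = 7 - (-1)*F/84 = 7 + F/84)
((29 + 42)*(-14 + I(-8, -6)) + n(-2, 8))*22 = ((29 + 42)*(-14 + (-3 - 6)) + (7 + (1/84)*(-2)))*22 = (71*(-14 - 9) + (7 - 1/42))*22 = (71*(-23) + 293/42)*22 = (-1633 + 293/42)*22 = -68293/42*22 = -751223/21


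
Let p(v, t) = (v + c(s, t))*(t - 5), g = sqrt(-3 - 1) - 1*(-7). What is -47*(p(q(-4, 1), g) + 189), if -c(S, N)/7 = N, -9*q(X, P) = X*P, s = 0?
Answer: -50713/9 + 52922*I/9 ≈ -5634.8 + 5880.2*I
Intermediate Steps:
q(X, P) = -P*X/9 (q(X, P) = -X*P/9 = -P*X/9)
c(S, N) = -7*N
g = 7 + 2*I (g = sqrt(-4) + 7 = 2*I + 7 = 7 + 2*I ≈ 7.0 + 2.0*I)
p(v, t) = (-5 + t)*(v - 7*t) (p(v, t) = (v - 7*t)*(t - 5) = (v - 7*t)*(-5 + t) = (-5 + t)*(v - 7*t))
-47*(p(q(-4, 1), g) + 189) = -47*((-7*(7 + 2*I)**2 - (-5)*(-4)/9 + 35*(7 + 2*I) + (7 + 2*I)*(-1/9*1*(-4))) + 189) = -47*((-7*(7 + 2*I)**2 - 5*4/9 + (245 + 70*I) + (7 + 2*I)*(4/9)) + 189) = -47*((-7*(7 + 2*I)**2 - 20/9 + (245 + 70*I) + (28/9 + 8*I/9)) + 189) = -47*((2213/9 - 7*(7 + 2*I)**2 + 638*I/9) + 189) = -47*(3914/9 - 7*(7 + 2*I)**2 + 638*I/9) = -183958/9 + 329*(7 + 2*I)**2 - 29986*I/9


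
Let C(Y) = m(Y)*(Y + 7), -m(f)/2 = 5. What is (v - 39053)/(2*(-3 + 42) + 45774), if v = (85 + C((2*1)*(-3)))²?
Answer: -8357/11463 ≈ -0.72904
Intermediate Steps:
m(f) = -10 (m(f) = -2*5 = -10)
C(Y) = -70 - 10*Y (C(Y) = -10*(Y + 7) = -10*(7 + Y) = -70 - 10*Y)
v = 5625 (v = (85 + (-70 - 10*2*1*(-3)))² = (85 + (-70 - 20*(-3)))² = (85 + (-70 - 10*(-6)))² = (85 + (-70 + 60))² = (85 - 10)² = 75² = 5625)
(v - 39053)/(2*(-3 + 42) + 45774) = (5625 - 39053)/(2*(-3 + 42) + 45774) = -33428/(2*39 + 45774) = -33428/(78 + 45774) = -33428/45852 = -33428*1/45852 = -8357/11463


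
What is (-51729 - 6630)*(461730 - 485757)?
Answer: 1402191693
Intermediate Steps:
(-51729 - 6630)*(461730 - 485757) = -58359*(-24027) = 1402191693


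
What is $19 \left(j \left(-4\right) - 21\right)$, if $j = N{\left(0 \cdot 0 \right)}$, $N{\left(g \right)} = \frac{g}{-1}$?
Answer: $-399$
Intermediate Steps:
$N{\left(g \right)} = - g$ ($N{\left(g \right)} = g \left(-1\right) = - g$)
$j = 0$ ($j = - 0 \cdot 0 = \left(-1\right) 0 = 0$)
$19 \left(j \left(-4\right) - 21\right) = 19 \left(0 \left(-4\right) - 21\right) = 19 \left(0 - 21\right) = 19 \left(-21\right) = -399$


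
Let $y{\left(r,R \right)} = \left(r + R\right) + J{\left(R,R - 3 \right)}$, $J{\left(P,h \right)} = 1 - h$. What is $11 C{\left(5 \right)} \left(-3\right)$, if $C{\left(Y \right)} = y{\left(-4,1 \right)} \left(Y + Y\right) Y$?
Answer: $0$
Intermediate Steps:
$y{\left(r,R \right)} = 4 + r$ ($y{\left(r,R \right)} = \left(r + R\right) - \left(-4 + R\right) = \left(R + r\right) - \left(-4 + R\right) = 4 + r$)
$C{\left(Y \right)} = 0$ ($C{\left(Y \right)} = \left(4 - 4\right) \left(Y + Y\right) Y = 0 \cdot 2 Y Y = 0 Y = 0$)
$11 C{\left(5 \right)} \left(-3\right) = 11 \cdot 0 \left(-3\right) = 0 \left(-3\right) = 0$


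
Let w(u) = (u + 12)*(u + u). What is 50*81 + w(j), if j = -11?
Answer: 4028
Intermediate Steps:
w(u) = 2*u*(12 + u) (w(u) = (12 + u)*(2*u) = 2*u*(12 + u))
50*81 + w(j) = 50*81 + 2*(-11)*(12 - 11) = 4050 + 2*(-11)*1 = 4050 - 22 = 4028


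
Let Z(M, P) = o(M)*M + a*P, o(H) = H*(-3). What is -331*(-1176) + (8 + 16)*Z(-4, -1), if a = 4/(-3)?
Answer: 388136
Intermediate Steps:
a = -4/3 (a = 4*(-1/3) = -4/3 ≈ -1.3333)
o(H) = -3*H
Z(M, P) = -3*M**2 - 4*P/3 (Z(M, P) = (-3*M)*M - 4*P/3 = -3*M**2 - 4*P/3)
-331*(-1176) + (8 + 16)*Z(-4, -1) = -331*(-1176) + (8 + 16)*(-3*(-4)**2 - 4/3*(-1)) = 389256 + 24*(-3*16 + 4/3) = 389256 + 24*(-48 + 4/3) = 389256 + 24*(-140/3) = 389256 - 1120 = 388136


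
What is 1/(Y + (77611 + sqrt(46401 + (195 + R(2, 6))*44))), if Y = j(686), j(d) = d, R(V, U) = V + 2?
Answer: 78297/6130365052 - sqrt(55157)/6130365052 ≈ 1.2734e-5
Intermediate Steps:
R(V, U) = 2 + V
Y = 686
1/(Y + (77611 + sqrt(46401 + (195 + R(2, 6))*44))) = 1/(686 + (77611 + sqrt(46401 + (195 + (2 + 2))*44))) = 1/(686 + (77611 + sqrt(46401 + (195 + 4)*44))) = 1/(686 + (77611 + sqrt(46401 + 199*44))) = 1/(686 + (77611 + sqrt(46401 + 8756))) = 1/(686 + (77611 + sqrt(55157))) = 1/(78297 + sqrt(55157))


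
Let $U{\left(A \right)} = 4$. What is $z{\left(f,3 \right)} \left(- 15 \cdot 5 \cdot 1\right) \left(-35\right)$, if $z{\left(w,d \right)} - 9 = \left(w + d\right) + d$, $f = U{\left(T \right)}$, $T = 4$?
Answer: $49875$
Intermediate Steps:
$f = 4$
$z{\left(w,d \right)} = 9 + w + 2 d$ ($z{\left(w,d \right)} = 9 + \left(\left(w + d\right) + d\right) = 9 + \left(\left(d + w\right) + d\right) = 9 + \left(w + 2 d\right) = 9 + w + 2 d$)
$z{\left(f,3 \right)} \left(- 15 \cdot 5 \cdot 1\right) \left(-35\right) = \left(9 + 4 + 2 \cdot 3\right) \left(- 15 \cdot 5 \cdot 1\right) \left(-35\right) = \left(9 + 4 + 6\right) \left(\left(-15\right) 5\right) \left(-35\right) = 19 \left(-75\right) \left(-35\right) = \left(-1425\right) \left(-35\right) = 49875$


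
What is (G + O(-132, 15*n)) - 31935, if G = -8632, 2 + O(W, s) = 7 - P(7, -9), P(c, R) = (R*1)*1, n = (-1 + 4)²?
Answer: -40553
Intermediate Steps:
n = 9 (n = 3² = 9)
P(c, R) = R (P(c, R) = R*1 = R)
O(W, s) = 14 (O(W, s) = -2 + (7 - 1*(-9)) = -2 + (7 + 9) = -2 + 16 = 14)
(G + O(-132, 15*n)) - 31935 = (-8632 + 14) - 31935 = -8618 - 31935 = -40553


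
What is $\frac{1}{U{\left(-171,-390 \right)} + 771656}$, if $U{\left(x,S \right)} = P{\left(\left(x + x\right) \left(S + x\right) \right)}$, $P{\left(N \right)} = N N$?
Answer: $\frac{1}{36811798700} \approx 2.7165 \cdot 10^{-11}$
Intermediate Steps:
$P{\left(N \right)} = N^{2}$
$U{\left(x,S \right)} = 4 x^{2} \left(S + x\right)^{2}$ ($U{\left(x,S \right)} = \left(\left(x + x\right) \left(S + x\right)\right)^{2} = \left(2 x \left(S + x\right)\right)^{2} = 4 x^{2} \left(S + x\right)^{2}$)
$\frac{1}{U{\left(-171,-390 \right)} + 771656} = \frac{1}{4 \left(-171\right)^{2} \left(-390 - 171\right)^{2} + 771656} = \frac{1}{4 \cdot 29241 \left(-561\right)^{2} + 771656} = \frac{1}{4 \cdot 29241 \cdot 314721 + 771656} = \frac{1}{36811027044 + 771656} = \frac{1}{36811798700}$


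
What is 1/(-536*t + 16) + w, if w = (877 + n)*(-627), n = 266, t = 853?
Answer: -327651675913/457192 ≈ -7.1666e+5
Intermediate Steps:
w = -716661 (w = (877 + 266)*(-627) = 1143*(-627) = -716661)
1/(-536*t + 16) + w = 1/(-536*853 + 16) - 716661 = 1/(-457208 + 16) - 716661 = 1/(-457192) - 716661 = -1/457192 - 716661 = -327651675913/457192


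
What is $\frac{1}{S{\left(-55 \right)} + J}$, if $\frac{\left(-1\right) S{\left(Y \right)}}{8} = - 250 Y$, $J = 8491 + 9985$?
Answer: $- \frac{1}{91524} \approx -1.0926 \cdot 10^{-5}$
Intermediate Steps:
$J = 18476$
$S{\left(Y \right)} = 2000 Y$ ($S{\left(Y \right)} = - 8 \left(- 250 Y\right) = 2000 Y$)
$\frac{1}{S{\left(-55 \right)} + J} = \frac{1}{2000 \left(-55\right) + 18476} = \frac{1}{-110000 + 18476} = \frac{1}{-91524} = - \frac{1}{91524}$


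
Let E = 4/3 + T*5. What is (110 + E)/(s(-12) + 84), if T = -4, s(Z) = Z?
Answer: 137/108 ≈ 1.2685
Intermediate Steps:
E = -56/3 (E = 4/3 - 4*5 = 4*(1/3) - 20 = 4/3 - 20 = -56/3 ≈ -18.667)
(110 + E)/(s(-12) + 84) = (110 - 56/3)/(-12 + 84) = (274/3)/72 = (274/3)*(1/72) = 137/108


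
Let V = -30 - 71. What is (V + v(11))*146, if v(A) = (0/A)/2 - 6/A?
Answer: -163082/11 ≈ -14826.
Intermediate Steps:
v(A) = -6/A (v(A) = 0*(½) - 6/A = 0 - 6/A = -6/A)
V = -101
(V + v(11))*146 = (-101 - 6/11)*146 = -1117/11*146 = -163082/11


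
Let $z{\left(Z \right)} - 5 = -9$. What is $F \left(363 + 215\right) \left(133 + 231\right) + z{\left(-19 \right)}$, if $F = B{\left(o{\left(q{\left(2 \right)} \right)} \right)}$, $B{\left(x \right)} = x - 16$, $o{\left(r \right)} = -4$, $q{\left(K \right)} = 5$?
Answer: $-4207844$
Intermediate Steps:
$B{\left(x \right)} = -16 + x$ ($B{\left(x \right)} = x - 16 = -16 + x$)
$z{\left(Z \right)} = -4$ ($z{\left(Z \right)} = 5 - 9 = -4$)
$F = -20$ ($F = -16 - 4 = -20$)
$F \left(363 + 215\right) \left(133 + 231\right) + z{\left(-19 \right)} = - 20 \left(363 + 215\right) \left(133 + 231\right) - 4 = - 20 \cdot 578 \cdot 364 - 4 = \left(-20\right) 210392 - 4 = -4207840 - 4 = -4207844$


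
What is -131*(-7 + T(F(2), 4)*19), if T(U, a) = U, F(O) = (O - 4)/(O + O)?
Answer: 4323/2 ≈ 2161.5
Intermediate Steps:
F(O) = (-4 + O)/(2*O) (F(O) = (-4 + O)/((2*O)) = (-4 + O)*(1/(2*O)) = (-4 + O)/(2*O))
-131*(-7 + T(F(2), 4)*19) = -131*(-7 + ((½)*(-4 + 2)/2)*19) = -131*(-7 + ((½)*(½)*(-2))*19) = -131*(-7 - ½*19) = -131*(-7 - 19/2) = -131*(-33/2) = 4323/2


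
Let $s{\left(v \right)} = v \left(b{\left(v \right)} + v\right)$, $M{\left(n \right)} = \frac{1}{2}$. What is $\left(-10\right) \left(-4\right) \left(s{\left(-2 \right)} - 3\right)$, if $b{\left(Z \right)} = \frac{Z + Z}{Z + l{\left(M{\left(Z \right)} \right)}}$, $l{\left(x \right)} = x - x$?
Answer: $-120$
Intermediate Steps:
$M{\left(n \right)} = \frac{1}{2}$
$l{\left(x \right)} = 0$
$b{\left(Z \right)} = 2$ ($b{\left(Z \right)} = \frac{Z + Z}{Z + 0} = \frac{2 Z}{Z} = 2$)
$s{\left(v \right)} = v \left(2 + v\right)$
$\left(-10\right) \left(-4\right) \left(s{\left(-2 \right)} - 3\right) = \left(-10\right) \left(-4\right) \left(- 2 \left(2 - 2\right) - 3\right) = 40 \left(\left(-2\right) 0 - 3\right) = 40 \left(0 - 3\right) = 40 \left(-3\right) = -120$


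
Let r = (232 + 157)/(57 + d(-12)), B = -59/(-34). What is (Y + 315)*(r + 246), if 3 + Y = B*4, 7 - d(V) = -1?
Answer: 88806938/1105 ≈ 80368.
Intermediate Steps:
B = 59/34 (B = -59*(-1/34) = 59/34 ≈ 1.7353)
d(V) = 8 (d(V) = 7 - 1*(-1) = 7 + 1 = 8)
r = 389/65 (r = (232 + 157)/(57 + 8) = 389/65 ≈ 5.9846)
Y = 67/17 (Y = -3 + (59/34)*4 = -3 + 118/17 = 67/17 ≈ 3.9412)
(Y + 315)*(r + 246) = (67/17 + 315)*(389/65 + 246) = (5422/17)*(16379/65) = 88806938/1105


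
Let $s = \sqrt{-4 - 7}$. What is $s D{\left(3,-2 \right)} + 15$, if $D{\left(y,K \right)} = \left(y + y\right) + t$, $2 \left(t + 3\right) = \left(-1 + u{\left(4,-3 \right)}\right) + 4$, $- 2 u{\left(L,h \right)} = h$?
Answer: $15 + \frac{21 i \sqrt{11}}{4} \approx 15.0 + 17.412 i$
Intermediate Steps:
$u{\left(L,h \right)} = - \frac{h}{2}$
$s = i \sqrt{11}$ ($s = \sqrt{-11} = i \sqrt{11} \approx 3.3166 i$)
$t = - \frac{3}{4}$ ($t = -3 + \frac{\left(-1 - - \frac{3}{2}\right) + 4}{2} = -3 + \frac{\left(-1 + \frac{3}{2}\right) + 4}{2} = -3 + \frac{\frac{1}{2} + 4}{2} = -3 + \frac{1}{2} \cdot \frac{9}{2} = -3 + \frac{9}{4} = - \frac{3}{4} \approx -0.75$)
$D{\left(y,K \right)} = - \frac{3}{4} + 2 y$ ($D{\left(y,K \right)} = \left(y + y\right) - \frac{3}{4} = 2 y - \frac{3}{4} = - \frac{3}{4} + 2 y$)
$s D{\left(3,-2 \right)} + 15 = i \sqrt{11} \left(- \frac{3}{4} + 2 \cdot 3\right) + 15 = i \sqrt{11} \left(- \frac{3}{4} + 6\right) + 15 = i \sqrt{11} \cdot \frac{21}{4} + 15 = \frac{21 i \sqrt{11}}{4} + 15 = 15 + \frac{21 i \sqrt{11}}{4}$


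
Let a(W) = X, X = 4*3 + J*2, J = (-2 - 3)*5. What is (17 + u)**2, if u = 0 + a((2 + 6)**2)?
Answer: 441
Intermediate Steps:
J = -25 (J = -5*5 = -25)
X = -38 (X = 4*3 - 25*2 = 12 - 50 = -38)
a(W) = -38
u = -38 (u = 0 - 38 = -38)
(17 + u)**2 = (17 - 38)**2 = (-21)**2 = 441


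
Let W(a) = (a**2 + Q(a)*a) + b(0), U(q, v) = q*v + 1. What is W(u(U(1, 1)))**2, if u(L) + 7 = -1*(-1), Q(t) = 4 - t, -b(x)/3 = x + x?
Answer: 576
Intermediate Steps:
b(x) = -6*x (b(x) = -3*(x + x) = -6*x)
U(q, v) = 1 + q*v
u(L) = -6 (u(L) = -7 - 1*(-1) = -7 + 1 = -6)
W(a) = a**2 + a*(4 - a) (W(a) = (a**2 + (4 - a)*a) - 6*0 = (a**2 + a*(4 - a)) + 0 = a**2 + a*(4 - a))
W(u(U(1, 1)))**2 = (4*(-6))**2 = (-24)**2 = 576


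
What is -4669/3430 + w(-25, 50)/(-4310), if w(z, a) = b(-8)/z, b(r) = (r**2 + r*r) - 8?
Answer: -1436209/1055950 ≈ -1.3601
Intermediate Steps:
b(r) = -8 + 2*r**2 (b(r) = (r**2 + r**2) - 8 = 2*r**2 - 8 = -8 + 2*r**2)
w(z, a) = 120/z (w(z, a) = (-8 + 2*(-8)**2)/z = (-8 + 2*64)/z = (-8 + 128)/z = 120/z)
-4669/3430 + w(-25, 50)/(-4310) = -4669/3430 + (120/(-25))/(-4310) = -4669*1/3430 + (120*(-1/25))*(-1/4310) = -667/490 - 24/5*(-1/4310) = -667/490 + 12/10775 = -1436209/1055950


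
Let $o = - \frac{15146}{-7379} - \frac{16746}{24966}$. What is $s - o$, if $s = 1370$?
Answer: $\frac{42022078313}{30704019} \approx 1368.6$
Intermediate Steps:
$o = \frac{42427717}{30704019}$ ($o = \left(-15146\right) \left(- \frac{1}{7379}\right) - \frac{2791}{4161} = \frac{15146}{7379} - \frac{2791}{4161} = \frac{42427717}{30704019} \approx 1.3818$)
$s - o = 1370 - \frac{42427717}{30704019} = \frac{42022078313}{30704019}$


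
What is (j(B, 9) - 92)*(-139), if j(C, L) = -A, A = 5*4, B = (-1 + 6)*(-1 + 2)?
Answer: 15568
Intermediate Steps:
B = 5 (B = 5*1 = 5)
A = 20
j(C, L) = -20 (j(C, L) = -1*20 = -20)
(j(B, 9) - 92)*(-139) = (-20 - 92)*(-139) = -112*(-139) = 15568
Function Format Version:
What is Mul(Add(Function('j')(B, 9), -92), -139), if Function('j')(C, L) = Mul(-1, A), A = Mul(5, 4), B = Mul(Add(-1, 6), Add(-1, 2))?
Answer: 15568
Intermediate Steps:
B = 5 (B = Mul(5, 1) = 5)
A = 20
Function('j')(C, L) = -20 (Function('j')(C, L) = Mul(-1, 20) = -20)
Mul(Add(Function('j')(B, 9), -92), -139) = Mul(Add(-20, -92), -139) = Mul(-112, -139) = 15568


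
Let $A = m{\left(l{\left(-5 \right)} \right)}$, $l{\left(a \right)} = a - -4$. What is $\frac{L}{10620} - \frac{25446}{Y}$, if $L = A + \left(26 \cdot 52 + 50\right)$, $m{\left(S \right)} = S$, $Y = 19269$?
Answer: $- \frac{3002971}{2526380} \approx -1.1886$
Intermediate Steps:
$l{\left(a \right)} = 4 + a$ ($l{\left(a \right)} = a + 4 = 4 + a$)
$A = -1$ ($A = 4 - 5 = -1$)
$L = 1401$ ($L = -1 + \left(26 \cdot 52 + 50\right) = -1 + \left(1352 + 50\right) = -1 + 1402 = 1401$)
$\frac{L}{10620} - \frac{25446}{Y} = \frac{1401}{10620} - \frac{25446}{19269} = 1401 \cdot \frac{1}{10620} - \frac{8482}{6423} = \frac{467}{3540} - \frac{8482}{6423} = - \frac{3002971}{2526380}$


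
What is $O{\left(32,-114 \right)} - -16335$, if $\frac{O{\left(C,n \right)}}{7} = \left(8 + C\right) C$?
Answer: $25295$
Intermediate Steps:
$O{\left(C,n \right)} = 7 C \left(8 + C\right)$ ($O{\left(C,n \right)} = 7 \left(8 + C\right) C = 7 C \left(8 + C\right)$)
$O{\left(32,-114 \right)} - -16335 = 7 \cdot 32 \left(8 + 32\right) - -16335 = 7 \cdot 32 \cdot 40 + 16335 = 8960 + 16335 = 25295$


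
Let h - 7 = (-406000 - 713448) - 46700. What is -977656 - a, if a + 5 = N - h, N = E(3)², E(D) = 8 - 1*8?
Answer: -2143792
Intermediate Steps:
E(D) = 0 (E(D) = 8 - 8 = 0)
h = -1166141 (h = 7 + ((-406000 - 713448) - 46700) = 7 + (-1119448 - 46700) = 7 - 1166148 = -1166141)
N = 0 (N = 0² = 0)
a = 1166136 (a = -5 + (0 - 1*(-1166141)) = -5 + (0 + 1166141) = -5 + 1166141 = 1166136)
-977656 - a = -977656 - 1*1166136 = -977656 - 1166136 = -2143792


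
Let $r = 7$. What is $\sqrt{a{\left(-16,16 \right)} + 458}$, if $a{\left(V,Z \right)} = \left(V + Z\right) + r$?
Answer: $\sqrt{465} \approx 21.564$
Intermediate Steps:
$a{\left(V,Z \right)} = 7 + V + Z$ ($a{\left(V,Z \right)} = \left(V + Z\right) + 7 = 7 + V + Z$)
$\sqrt{a{\left(-16,16 \right)} + 458} = \sqrt{\left(7 - 16 + 16\right) + 458} = \sqrt{7 + 458} = \sqrt{465}$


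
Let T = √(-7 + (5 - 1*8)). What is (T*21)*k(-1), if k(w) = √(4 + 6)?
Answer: 210*I ≈ 210.0*I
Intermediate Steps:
k(w) = √10
T = I*√10 (T = √(-7 + (5 - 8)) = √(-7 - 3) = √(-10) = I*√10 ≈ 3.1623*I)
(T*21)*k(-1) = ((I*√10)*21)*√10 = (21*I*√10)*√10 = 210*I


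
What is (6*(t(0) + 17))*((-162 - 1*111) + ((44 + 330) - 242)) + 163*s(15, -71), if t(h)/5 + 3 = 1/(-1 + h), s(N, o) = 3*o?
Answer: -32181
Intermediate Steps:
t(h) = -15 + 5/(-1 + h)
(6*(t(0) + 17))*((-162 - 1*111) + ((44 + 330) - 242)) + 163*s(15, -71) = (6*(5*(4 - 3*0)/(-1 + 0) + 17))*((-162 - 1*111) + ((44 + 330) - 242)) + 163*(3*(-71)) = (6*(5*(4 + 0)/(-1) + 17))*((-162 - 111) + (374 - 242)) + 163*(-213) = (6*(5*(-1)*4 + 17))*(-273 + 132) - 34719 = (6*(-20 + 17))*(-141) - 34719 = (6*(-3))*(-141) - 34719 = -18*(-141) - 34719 = 2538 - 34719 = -32181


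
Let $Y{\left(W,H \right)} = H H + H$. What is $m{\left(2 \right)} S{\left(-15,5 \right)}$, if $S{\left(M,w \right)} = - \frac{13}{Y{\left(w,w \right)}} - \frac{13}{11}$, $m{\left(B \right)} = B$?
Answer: $- \frac{533}{165} \approx -3.2303$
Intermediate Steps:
$Y{\left(W,H \right)} = H + H^{2}$ ($Y{\left(W,H \right)} = H^{2} + H = H + H^{2}$)
$S{\left(M,w \right)} = - \frac{13}{11} - \frac{13}{w \left(1 + w\right)}$ ($S{\left(M,w \right)} = - \frac{13}{w \left(1 + w\right)} - \frac{13}{11} = - \frac{13}{11} - \frac{13}{w \left(1 + w\right)}$)
$m{\left(2 \right)} S{\left(-15,5 \right)} = 2 \frac{13 \left(-11 - 5 \left(1 + 5\right)\right)}{11 \cdot 5 \left(1 + 5\right)} = 2 \cdot \frac{13}{11} \cdot \frac{1}{5} \cdot \frac{1}{6} \left(-11 - 5 \cdot 6\right) = 2 \cdot \frac{13}{11} \cdot \frac{1}{5} \cdot \frac{1}{6} \left(-11 - 30\right) = 2 \cdot \frac{13}{11} \cdot \frac{1}{5} \cdot \frac{1}{6} \left(-41\right) = 2 \left(- \frac{533}{330}\right) = - \frac{533}{165}$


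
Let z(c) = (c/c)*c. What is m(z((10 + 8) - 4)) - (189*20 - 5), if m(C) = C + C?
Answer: -3747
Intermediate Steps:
z(c) = c (z(c) = 1*c = c)
m(C) = 2*C
m(z((10 + 8) - 4)) - (189*20 - 5) = 2*((10 + 8) - 4) - (189*20 - 5) = 2*(18 - 4) - (3780 - 5) = 2*14 - 1*3775 = 28 - 3775 = -3747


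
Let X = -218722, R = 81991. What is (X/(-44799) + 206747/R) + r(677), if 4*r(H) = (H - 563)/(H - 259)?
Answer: 1207612296047/161617051596 ≈ 7.4721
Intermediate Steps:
r(H) = (-563 + H)/(4*(-259 + H)) (r(H) = ((H - 563)/(H - 259))/4 = ((-563 + H)/(-259 + H))/4 = (-563 + H)/(4*(-259 + H)))
(X/(-44799) + 206747/R) + r(677) = (-218722/(-44799) + 206747/81991) + (-563 + 677)/(4*(-259 + 677)) = (-218722*(-1/44799) + 206747*(1/81991)) + (1/4)*114/418 = (218722/44799 + 206747/81991) + (1/4)*(1/418)*114 = 27195294355/3673114809 + 3/44 = 1207612296047/161617051596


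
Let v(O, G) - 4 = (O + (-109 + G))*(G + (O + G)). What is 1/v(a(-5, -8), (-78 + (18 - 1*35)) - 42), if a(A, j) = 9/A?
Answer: 25/1708681 ≈ 1.4631e-5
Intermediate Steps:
v(O, G) = 4 + (O + 2*G)*(-109 + G + O) (v(O, G) = 4 + (O + (-109 + G))*(G + (O + G)) = 4 + (-109 + G + O)*(G + (G + O)) = 4 + (-109 + G + O)*(O + 2*G) = 4 + (O + 2*G)*(-109 + G + O))
1/v(a(-5, -8), (-78 + (18 - 1*35)) - 42) = 1/(4 + (9/(-5))**2 - 218*((-78 + (18 - 1*35)) - 42) - 981/(-5) + 2*((-78 + (18 - 1*35)) - 42)**2 + 3*((-78 + (18 - 1*35)) - 42)*(9/(-5))) = 1/(4 + (9*(-1/5))**2 - 218*((-78 + (18 - 35)) - 42) - 981*(-1)/5 + 2*((-78 + (18 - 35)) - 42)**2 + 3*((-78 + (18 - 35)) - 42)*(9*(-1/5))) = 1/(4 + (-9/5)**2 - 218*((-78 - 17) - 42) - 109*(-9/5) + 2*((-78 - 17) - 42)**2 + 3*((-78 - 17) - 42)*(-9/5)) = 1/(4 + 81/25 - 218*(-95 - 42) + 981/5 + 2*(-95 - 42)**2 + 3*(-95 - 42)*(-9/5)) = 1/(4 + 81/25 - 218*(-137) + 981/5 + 2*(-137)**2 + 3*(-137)*(-9/5)) = 1/(4 + 81/25 + 29866 + 981/5 + 2*18769 + 3699/5) = 1/(4 + 81/25 + 29866 + 981/5 + 37538 + 3699/5) = 1/(1708681/25) = 25/1708681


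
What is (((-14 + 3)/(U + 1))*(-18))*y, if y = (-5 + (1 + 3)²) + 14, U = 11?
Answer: 825/2 ≈ 412.50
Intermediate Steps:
y = 25 (y = (-5 + 4²) + 14 = (-5 + 16) + 14 = 11 + 14 = 25)
(((-14 + 3)/(U + 1))*(-18))*y = (((-14 + 3)/(11 + 1))*(-18))*25 = (-11/12*(-18))*25 = (-11*1/12*(-18))*25 = -11/12*(-18)*25 = (33/2)*25 = 825/2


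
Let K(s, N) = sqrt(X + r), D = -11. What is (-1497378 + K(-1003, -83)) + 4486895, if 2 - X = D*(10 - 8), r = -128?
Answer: 2989517 + 2*I*sqrt(26) ≈ 2.9895e+6 + 10.198*I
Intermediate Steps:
X = 24 (X = 2 - (-11)*(10 - 8) = 2 - (-11)*2 = 2 - 1*(-22) = 2 + 22 = 24)
K(s, N) = 2*I*sqrt(26) (K(s, N) = sqrt(24 - 128) = sqrt(-104) = 2*I*sqrt(26))
(-1497378 + K(-1003, -83)) + 4486895 = (-1497378 + 2*I*sqrt(26)) + 4486895 = 2989517 + 2*I*sqrt(26)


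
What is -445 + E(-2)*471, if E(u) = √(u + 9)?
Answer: -445 + 471*√7 ≈ 801.15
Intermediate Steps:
E(u) = √(9 + u)
-445 + E(-2)*471 = -445 + √(9 - 2)*471 = -445 + √7*471 = -445 + 471*√7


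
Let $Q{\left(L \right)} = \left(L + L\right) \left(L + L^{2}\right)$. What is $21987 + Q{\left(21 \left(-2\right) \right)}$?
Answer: $-122661$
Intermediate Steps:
$Q{\left(L \right)} = 2 L \left(L + L^{2}\right)$
$21987 + Q{\left(21 \left(-2\right) \right)} = 21987 + 2 \left(21 \left(-2\right)\right)^{2} \left(1 + 21 \left(-2\right)\right) = 21987 + 2 \left(-42\right)^{2} \left(1 - 42\right) = 21987 + 2 \cdot 1764 \left(-41\right) = 21987 - 144648 = -122661$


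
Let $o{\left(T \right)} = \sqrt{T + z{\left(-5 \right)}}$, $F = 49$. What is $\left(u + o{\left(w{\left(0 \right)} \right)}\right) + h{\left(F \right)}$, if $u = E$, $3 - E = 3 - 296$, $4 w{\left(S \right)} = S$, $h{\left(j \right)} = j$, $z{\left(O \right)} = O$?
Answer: $345 + i \sqrt{5} \approx 345.0 + 2.2361 i$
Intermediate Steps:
$w{\left(S \right)} = \frac{S}{4}$
$o{\left(T \right)} = \sqrt{-5 + T}$ ($o{\left(T \right)} = \sqrt{T - 5} = \sqrt{-5 + T}$)
$E = 296$ ($E = 3 - \left(3 - 296\right) = 3 - -293 = 3 + 293 = 296$)
$u = 296$
$\left(u + o{\left(w{\left(0 \right)} \right)}\right) + h{\left(F \right)} = \left(296 + \sqrt{-5 + \frac{1}{4} \cdot 0}\right) + 49 = \left(296 + \sqrt{-5 + 0}\right) + 49 = \left(296 + \sqrt{-5}\right) + 49 = \left(296 + i \sqrt{5}\right) + 49 = 345 + i \sqrt{5}$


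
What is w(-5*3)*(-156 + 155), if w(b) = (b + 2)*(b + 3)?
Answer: -156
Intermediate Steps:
w(b) = (2 + b)*(3 + b)
w(-5*3)*(-156 + 155) = (6 + (-5*3)**2 + 5*(-5*3))*(-156 + 155) = (6 + (-15)**2 + 5*(-15))*(-1) = (6 + 225 - 75)*(-1) = 156*(-1) = -156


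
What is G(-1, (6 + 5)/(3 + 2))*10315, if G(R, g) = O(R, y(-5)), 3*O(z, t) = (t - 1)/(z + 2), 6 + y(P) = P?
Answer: -41260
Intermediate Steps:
y(P) = -6 + P
O(z, t) = (-1 + t)/(3*(2 + z)) (O(z, t) = ((t - 1)/(z + 2))/3 = ((-1 + t)/(2 + z))/3 = (-1 + t)/(3*(2 + z)))
G(R, g) = -4/(2 + R) (G(R, g) = (-1 + (-6 - 5))/(3*(2 + R)) = (-1 - 11)/(3*(2 + R)) = (1/3)*(-12)/(2 + R) = -4/(2 + R))
G(-1, (6 + 5)/(3 + 2))*10315 = -4/(2 - 1)*10315 = -4/1*10315 = -4*1*10315 = -4*10315 = -41260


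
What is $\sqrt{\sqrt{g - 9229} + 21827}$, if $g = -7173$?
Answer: $\sqrt{21827 + i \sqrt{16402}} \approx 147.74 + 0.4334 i$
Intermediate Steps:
$\sqrt{\sqrt{g - 9229} + 21827} = \sqrt{\sqrt{-7173 - 9229} + 21827} = \sqrt{\sqrt{-16402} + 21827} = \sqrt{i \sqrt{16402} + 21827} = \sqrt{21827 + i \sqrt{16402}}$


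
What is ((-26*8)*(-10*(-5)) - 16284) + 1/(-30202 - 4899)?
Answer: -936635085/35101 ≈ -26684.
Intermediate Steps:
((-26*8)*(-10*(-5)) - 16284) + 1/(-30202 - 4899) = (-208*50 - 16284) + 1/(-35101) = (-10400 - 16284) - 1/35101 = -26684 - 1/35101 = -936635085/35101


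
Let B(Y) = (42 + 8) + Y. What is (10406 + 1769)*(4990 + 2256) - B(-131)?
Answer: 88220131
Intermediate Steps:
B(Y) = 50 + Y
(10406 + 1769)*(4990 + 2256) - B(-131) = (10406 + 1769)*(4990 + 2256) - (50 - 131) = 12175*7246 - 1*(-81) = 88220050 + 81 = 88220131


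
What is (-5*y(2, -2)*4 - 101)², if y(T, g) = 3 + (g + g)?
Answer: 6561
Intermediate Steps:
y(T, g) = 3 + 2*g
(-5*y(2, -2)*4 - 101)² = (-5*(3 + 2*(-2))*4 - 101)² = (-5*(3 - 4)*4 - 101)² = (-5*(-1)*4 - 101)² = (5*4 - 101)² = (20 - 101)² = (-81)² = 6561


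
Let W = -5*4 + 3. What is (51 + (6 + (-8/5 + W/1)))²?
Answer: 36864/25 ≈ 1474.6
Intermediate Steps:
W = -17 (W = -20 + 3 = -17)
(51 + (6 + (-8/5 + W/1)))² = (51 + (6 + (-8/5 - 17/1)))² = (51 + (6 + (-8*⅕ - 17*1)))² = (51 + (6 + (-8/5 - 17)))² = (51 + (6 - 93/5))² = (51 - 63/5)² = (192/5)² = 36864/25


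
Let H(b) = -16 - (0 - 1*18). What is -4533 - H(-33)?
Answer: -4535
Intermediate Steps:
H(b) = 2 (H(b) = -16 - (0 - 18) = -16 - 1*(-18) = -16 + 18 = 2)
-4533 - H(-33) = -4533 - 1*2 = -4533 - 2 = -4535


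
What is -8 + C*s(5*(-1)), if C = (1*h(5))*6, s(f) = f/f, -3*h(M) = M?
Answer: -18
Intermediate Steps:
h(M) = -M/3
s(f) = 1
C = -10 (C = (1*(-⅓*5))*6 = (1*(-5/3))*6 = -5/3*6 = -10)
-8 + C*s(5*(-1)) = -8 - 10*1 = -8 - 10 = -18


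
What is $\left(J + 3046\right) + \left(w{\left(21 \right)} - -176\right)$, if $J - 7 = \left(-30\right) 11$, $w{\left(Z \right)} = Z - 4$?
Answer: $2916$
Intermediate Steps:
$w{\left(Z \right)} = -4 + Z$
$J = -323$ ($J = 7 - 330 = -323$)
$\left(J + 3046\right) + \left(w{\left(21 \right)} - -176\right) = \left(-323 + 3046\right) + \left(\left(-4 + 21\right) - -176\right) = 2723 + \left(17 + 176\right) = 2723 + 193 = 2916$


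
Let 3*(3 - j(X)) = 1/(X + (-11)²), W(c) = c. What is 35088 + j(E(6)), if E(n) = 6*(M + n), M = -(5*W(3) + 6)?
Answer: 3263462/93 ≈ 35091.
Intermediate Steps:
M = -21 (M = -(5*3 + 6) = -(15 + 6) = -1*21 = -21)
E(n) = -126 + 6*n (E(n) = 6*(-21 + n) = -126 + 6*n)
j(X) = 3 - 1/(3*(121 + X)) (j(X) = 3 - 1/(3*(X + (-11)²)) = 3 - 1/(3*(X + 121)) = 3 - 1/(3*(121 + X)))
35088 + j(E(6)) = 35088 + (1088 + 9*(-126 + 6*6))/(3*(121 + (-126 + 6*6))) = 35088 + (1088 + 9*(-126 + 36))/(3*(121 + (-126 + 36))) = 35088 + (1088 + 9*(-90))/(3*(121 - 90)) = 35088 + (⅓)*(1088 - 810)/31 = 35088 + (⅓)*(1/31)*278 = 35088 + 278/93 = 3263462/93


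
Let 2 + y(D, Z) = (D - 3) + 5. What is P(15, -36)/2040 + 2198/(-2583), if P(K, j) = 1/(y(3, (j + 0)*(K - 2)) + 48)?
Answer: -403311/473960 ≈ -0.85094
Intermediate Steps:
y(D, Z) = D (y(D, Z) = -2 + ((D - 3) + 5) = -2 + ((-3 + D) + 5) = -2 + (2 + D) = D)
P(K, j) = 1/51 (P(K, j) = 1/(3 + 48) = 1/51)
P(15, -36)/2040 + 2198/(-2583) = (1/51)/2040 + 2198/(-2583) = (1/51)*(1/2040) + 2198*(-1/2583) = 1/104040 - 314/369 = -403311/473960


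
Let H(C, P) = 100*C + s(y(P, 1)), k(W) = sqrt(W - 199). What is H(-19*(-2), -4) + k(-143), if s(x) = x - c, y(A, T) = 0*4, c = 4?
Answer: 3796 + 3*I*sqrt(38) ≈ 3796.0 + 18.493*I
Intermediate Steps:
y(A, T) = 0
k(W) = sqrt(-199 + W)
s(x) = -4 + x (s(x) = x - 1*4 = x - 4 = -4 + x)
H(C, P) = -4 + 100*C (H(C, P) = 100*C + (-4 + 0) = 100*C - 4 = -4 + 100*C)
H(-19*(-2), -4) + k(-143) = (-4 + 100*(-19*(-2))) + sqrt(-199 - 143) = (-4 + 100*38) + sqrt(-342) = (-4 + 3800) + 3*I*sqrt(38) = 3796 + 3*I*sqrt(38)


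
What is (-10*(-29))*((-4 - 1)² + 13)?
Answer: 11020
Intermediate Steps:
(-10*(-29))*((-4 - 1)² + 13) = 290*((-5)² + 13) = 290*(25 + 13) = 290*38 = 11020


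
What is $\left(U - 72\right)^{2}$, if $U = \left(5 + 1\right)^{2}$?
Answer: $1296$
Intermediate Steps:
$U = 36$ ($U = 6^{2} = 36$)
$\left(U - 72\right)^{2} = \left(36 - 72\right)^{2} = \left(-36\right)^{2} = 1296$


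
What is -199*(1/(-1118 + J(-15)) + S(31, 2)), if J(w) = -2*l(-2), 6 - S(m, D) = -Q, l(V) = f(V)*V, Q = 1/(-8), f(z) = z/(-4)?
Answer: -2609089/2232 ≈ -1168.9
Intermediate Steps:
f(z) = -z/4 (f(z) = z*(-¼) = -z/4)
Q = -⅛ ≈ -0.12500
l(V) = -V²/4 (l(V) = (-V/4)*V = -V²/4)
S(m, D) = 47/8 (S(m, D) = 6 - (-1)*(-1)/8 = 6 - 1*⅛ = 6 - ⅛ = 47/8)
J(w) = 2 (J(w) = -(-1)*(-2)²/2 = -(-1)*4/2 = -2*(-1) = 2)
-199*(1/(-1118 + J(-15)) + S(31, 2)) = -199*(1/(-1118 + 2) + 47/8) = -199*(1/(-1116) + 47/8) = -199*(-1/1116 + 47/8) = -199*13111/2232 = -2609089/2232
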